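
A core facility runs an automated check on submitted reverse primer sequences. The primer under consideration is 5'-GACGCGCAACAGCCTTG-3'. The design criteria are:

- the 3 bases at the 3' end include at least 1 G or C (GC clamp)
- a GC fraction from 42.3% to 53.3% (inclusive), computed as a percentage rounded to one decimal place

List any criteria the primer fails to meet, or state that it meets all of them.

Base counts: A=4, T=2, G=5, C=6 (length 17).
GC clamp: 3' end TTG has 1 G/C ✓
GC content: GC 11/17 = 64.7%, outside 42.3–53.3% ✗

Fails: GC content.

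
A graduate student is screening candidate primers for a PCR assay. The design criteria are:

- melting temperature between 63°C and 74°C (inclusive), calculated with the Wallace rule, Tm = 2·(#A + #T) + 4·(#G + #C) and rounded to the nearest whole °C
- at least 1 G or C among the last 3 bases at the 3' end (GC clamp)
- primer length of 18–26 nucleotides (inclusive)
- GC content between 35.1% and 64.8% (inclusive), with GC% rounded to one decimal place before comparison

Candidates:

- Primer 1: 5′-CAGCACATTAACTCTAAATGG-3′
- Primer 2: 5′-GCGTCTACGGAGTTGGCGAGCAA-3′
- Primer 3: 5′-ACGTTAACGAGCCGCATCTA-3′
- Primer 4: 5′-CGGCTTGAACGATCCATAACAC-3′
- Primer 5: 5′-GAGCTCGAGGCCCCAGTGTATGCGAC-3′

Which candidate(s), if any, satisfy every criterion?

Primer 1 (21 nt, A=8 T=5 G=3 C=5): Tm = 2·13 + 4·8 = 58°C, outside 63–74°C ✗; 3' end TGG has 2 G/C ✓; length 21 ✓; GC 8/21 = 38.1% ✓ — fails.
Primer 2 (23 nt, A=5 T=4 G=9 C=5): Tm = 2·9 + 4·14 = 74°C ✓; 3' end CAA has 1 G/C ✓; length 23 ✓; GC 14/23 = 60.9% ✓ — passes.
Primer 3 (20 nt, A=6 T=4 G=4 C=6): Tm = 2·10 + 4·10 = 60°C, outside 63–74°C ✗; 3' end CTA has 1 G/C ✓; length 20 ✓; GC 10/20 = 50.0% ✓ — fails.
Primer 4 (22 nt, A=7 T=4 G=4 C=7): Tm = 2·11 + 4·11 = 66°C ✓; 3' end CAC has 2 G/C ✓; length 22 ✓; GC 11/22 = 50.0% ✓ — passes.
Primer 5 (26 nt, A=5 T=4 G=9 C=8): Tm = 2·9 + 4·17 = 86°C, outside 63–74°C ✗; 3' end GAC has 2 G/C ✓; length 26 ✓; GC 17/26 = 65.4%, outside 35.1–64.8% ✗ — fails.

Primer 2 and Primer 4.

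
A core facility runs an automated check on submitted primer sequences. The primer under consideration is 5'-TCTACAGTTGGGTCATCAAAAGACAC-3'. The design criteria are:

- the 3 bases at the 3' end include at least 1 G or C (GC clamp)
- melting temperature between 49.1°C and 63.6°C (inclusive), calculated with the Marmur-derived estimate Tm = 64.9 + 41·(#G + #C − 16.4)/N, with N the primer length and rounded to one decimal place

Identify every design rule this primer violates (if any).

Meets all criteria.

Base counts: A=9, T=6, G=5, C=6 (length 26).
GC clamp: 3' end CAC has 2 G/C ✓
Tm: Tm = 64.9 + 41·(11 − 16.4)/26 = 56.4°C ✓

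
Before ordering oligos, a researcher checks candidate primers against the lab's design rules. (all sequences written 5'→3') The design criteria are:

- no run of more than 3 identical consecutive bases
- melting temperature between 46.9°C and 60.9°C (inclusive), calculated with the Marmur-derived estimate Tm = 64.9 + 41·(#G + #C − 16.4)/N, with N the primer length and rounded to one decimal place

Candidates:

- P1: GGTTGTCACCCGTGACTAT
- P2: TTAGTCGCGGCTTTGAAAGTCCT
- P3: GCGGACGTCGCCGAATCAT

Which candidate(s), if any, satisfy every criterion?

P1 (19 nt, A=3 T=6 G=5 C=5): longest run = 3 ✓; Tm = 64.9 + 41·(10 − 16.4)/19 = 51.1°C ✓ — passes.
P2 (23 nt, A=4 T=8 G=6 C=5): longest run = 3 ✓; Tm = 64.9 + 41·(11 − 16.4)/23 = 55.3°C ✓ — passes.
P3 (19 nt, A=4 T=3 G=6 C=6): longest run = 2 ✓; Tm = 64.9 + 41·(12 − 16.4)/19 = 55.4°C ✓ — passes.

P1, P2 and P3.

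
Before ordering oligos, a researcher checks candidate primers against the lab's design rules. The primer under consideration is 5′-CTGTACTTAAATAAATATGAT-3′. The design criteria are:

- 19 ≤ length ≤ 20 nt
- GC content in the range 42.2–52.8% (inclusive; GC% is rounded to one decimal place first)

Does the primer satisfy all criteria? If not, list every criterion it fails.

Base counts: A=9, T=8, G=2, C=2 (length 21).
length: length 21, outside 19–20 ✗
GC content: GC 4/21 = 19.0%, outside 42.2–52.8% ✗

Fails: length, GC content.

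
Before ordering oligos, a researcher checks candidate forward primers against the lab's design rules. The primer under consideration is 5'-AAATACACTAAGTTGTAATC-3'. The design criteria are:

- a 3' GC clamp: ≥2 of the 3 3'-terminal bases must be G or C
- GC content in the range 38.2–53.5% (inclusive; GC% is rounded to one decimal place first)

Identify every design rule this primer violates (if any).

Base counts: A=9, T=6, G=2, C=3 (length 20).
GC clamp: 3' end ATC has 1 G/C, need ≥2 ✗
GC content: GC 5/20 = 25.0%, outside 38.2–53.5% ✗

Fails: GC clamp, GC content.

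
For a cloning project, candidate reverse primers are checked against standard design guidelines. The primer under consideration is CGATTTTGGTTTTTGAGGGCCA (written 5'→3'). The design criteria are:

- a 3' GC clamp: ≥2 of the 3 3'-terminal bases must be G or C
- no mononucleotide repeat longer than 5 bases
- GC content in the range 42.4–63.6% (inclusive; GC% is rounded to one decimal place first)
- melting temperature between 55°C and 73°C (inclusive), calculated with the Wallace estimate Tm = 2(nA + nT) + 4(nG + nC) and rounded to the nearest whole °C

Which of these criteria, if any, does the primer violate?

Base counts: A=3, T=9, G=7, C=3 (length 22).
GC clamp: 3' end CCA has 2 G/C ✓
homopolymer run: longest run = 5 ✓
GC content: GC 10/22 = 45.5% ✓
Tm: Tm = 2·12 + 4·10 = 64°C ✓

Meets all criteria.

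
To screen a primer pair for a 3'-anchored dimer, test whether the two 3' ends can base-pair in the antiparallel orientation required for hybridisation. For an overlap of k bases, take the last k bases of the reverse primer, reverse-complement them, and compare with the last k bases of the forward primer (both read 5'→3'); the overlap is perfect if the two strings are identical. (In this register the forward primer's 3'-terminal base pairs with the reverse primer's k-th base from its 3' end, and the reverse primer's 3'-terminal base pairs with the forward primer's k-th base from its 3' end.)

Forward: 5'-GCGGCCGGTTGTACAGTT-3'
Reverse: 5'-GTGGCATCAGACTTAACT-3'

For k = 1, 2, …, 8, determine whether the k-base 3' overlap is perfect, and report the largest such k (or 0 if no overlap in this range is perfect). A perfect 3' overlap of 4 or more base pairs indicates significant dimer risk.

Longest perfect overlap: 4 complementary base pairs; significant dimer risk (threshold 4).

Last 8 bases (5'→3') — forward …GTACAGTT, reverse …ACTTAACT.
Reverse complement of the reverse primer's last 8 bases: AGTTAAGT; its first k bases are the reverse complement of the reverse primer's last k bases, so a perfect k-base overlap needs the forward primer's last k bases to equal them.
Comparing (forward last k vs required): k=1: T vs A ✗; k=2: TT vs AG ✗; k=3: GTT vs AGT ✗; k=4: AGTT vs AGTT ✓; k=5: CAGTT vs AGTTA ✗; k=6: ACAGTT vs AGTTAA ✗; k=7: TACAGTT vs AGTTAAG ✗; k=8: GTACAGTT vs AGTTAAGT ✗.
Only k = 4 is perfect, so the longest perfect 3' overlap is 4.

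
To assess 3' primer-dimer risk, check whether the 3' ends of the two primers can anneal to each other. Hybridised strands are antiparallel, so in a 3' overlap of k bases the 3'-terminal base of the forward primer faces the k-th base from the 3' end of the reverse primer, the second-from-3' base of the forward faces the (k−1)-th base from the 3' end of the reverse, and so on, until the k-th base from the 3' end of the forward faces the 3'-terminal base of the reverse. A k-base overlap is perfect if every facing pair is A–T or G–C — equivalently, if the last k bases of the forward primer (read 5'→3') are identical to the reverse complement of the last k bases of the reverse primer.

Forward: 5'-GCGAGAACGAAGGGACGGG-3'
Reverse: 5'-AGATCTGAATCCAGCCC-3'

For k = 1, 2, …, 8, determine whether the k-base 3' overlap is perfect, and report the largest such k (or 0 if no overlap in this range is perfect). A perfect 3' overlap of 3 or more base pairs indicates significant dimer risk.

Longest perfect overlap: 3 complementary base pairs; significant dimer risk (threshold 3).

Last 8 bases (5'→3') — forward …GGGACGGG, reverse …TCCAGCCC.
Reverse complement of the reverse primer's last 8 bases: GGGCTGGA; its first k bases are the reverse complement of the reverse primer's last k bases, so a perfect k-base overlap needs the forward primer's last k bases to equal them.
Comparing (forward last k vs required): k=1: G vs G ✓; k=2: GG vs GG ✓; k=3: GGG vs GGG ✓; k=4: CGGG vs GGGC ✗; k=5: ACGGG vs GGGCT ✗; k=6: GACGGG vs GGGCTG ✗; k=7: GGACGGG vs GGGCTGG ✗; k=8: GGGACGGG vs GGGCTGGA ✗.
Perfect overlaps at k = 1, 2, 3; the largest is 3.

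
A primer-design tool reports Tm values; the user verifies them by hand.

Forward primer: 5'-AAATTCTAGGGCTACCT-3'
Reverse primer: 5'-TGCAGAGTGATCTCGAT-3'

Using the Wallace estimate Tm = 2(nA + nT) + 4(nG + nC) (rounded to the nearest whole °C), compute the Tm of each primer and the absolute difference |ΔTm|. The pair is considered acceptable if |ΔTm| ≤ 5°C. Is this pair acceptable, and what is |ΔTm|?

Forward: A=5 T=5 G=3 C=4 → Tm = 2·10 + 4·7 = 48°C.
Reverse: A=4 T=5 G=5 C=3 → Tm = 2·9 + 4·8 = 50°C.
|ΔTm| = |48 − 50| = 2°C, ≤ 5°C.

|ΔTm| = 2°C; the pair is acceptable.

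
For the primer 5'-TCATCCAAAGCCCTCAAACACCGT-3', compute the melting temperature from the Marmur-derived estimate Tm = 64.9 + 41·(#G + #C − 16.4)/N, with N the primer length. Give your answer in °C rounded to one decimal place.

Base counts: A=8, T=4, G=2, C=10; G+C = 12, N = 24.
Tm = 64.9 + 41·(12 − 16.4)/24 = 64.9 + -180.40/24 = 57.4°C.

57.4°C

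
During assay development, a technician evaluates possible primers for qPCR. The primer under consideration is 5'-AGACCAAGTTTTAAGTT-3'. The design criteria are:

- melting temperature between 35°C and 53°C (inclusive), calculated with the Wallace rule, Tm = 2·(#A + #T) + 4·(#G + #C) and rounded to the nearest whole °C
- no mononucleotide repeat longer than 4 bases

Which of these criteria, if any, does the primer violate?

Meets all criteria.

Base counts: A=6, T=6, G=3, C=2 (length 17).
Tm: Tm = 2·12 + 4·5 = 44°C ✓
homopolymer run: longest run = 4 ✓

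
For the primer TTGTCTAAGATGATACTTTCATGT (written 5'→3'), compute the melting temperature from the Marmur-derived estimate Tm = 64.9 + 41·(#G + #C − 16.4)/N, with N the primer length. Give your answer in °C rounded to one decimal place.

Base counts: A=6, T=11, G=4, C=3; G+C = 7, N = 24.
Tm = 64.9 + 41·(7 − 16.4)/24 = 64.9 + -385.40/24 = 48.8°C.

48.8°C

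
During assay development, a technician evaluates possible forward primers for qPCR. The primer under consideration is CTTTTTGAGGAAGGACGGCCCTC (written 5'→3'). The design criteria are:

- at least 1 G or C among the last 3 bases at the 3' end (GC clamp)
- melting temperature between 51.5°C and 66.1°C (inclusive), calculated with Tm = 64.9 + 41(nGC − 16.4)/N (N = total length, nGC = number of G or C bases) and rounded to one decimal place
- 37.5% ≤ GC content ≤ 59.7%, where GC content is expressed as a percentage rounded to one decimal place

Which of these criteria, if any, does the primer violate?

Base counts: A=4, T=6, G=7, C=6 (length 23).
GC clamp: 3' end CTC has 2 G/C ✓
Tm: Tm = 64.9 + 41·(13 − 16.4)/23 = 58.8°C ✓
GC content: GC 13/23 = 56.5% ✓

Meets all criteria.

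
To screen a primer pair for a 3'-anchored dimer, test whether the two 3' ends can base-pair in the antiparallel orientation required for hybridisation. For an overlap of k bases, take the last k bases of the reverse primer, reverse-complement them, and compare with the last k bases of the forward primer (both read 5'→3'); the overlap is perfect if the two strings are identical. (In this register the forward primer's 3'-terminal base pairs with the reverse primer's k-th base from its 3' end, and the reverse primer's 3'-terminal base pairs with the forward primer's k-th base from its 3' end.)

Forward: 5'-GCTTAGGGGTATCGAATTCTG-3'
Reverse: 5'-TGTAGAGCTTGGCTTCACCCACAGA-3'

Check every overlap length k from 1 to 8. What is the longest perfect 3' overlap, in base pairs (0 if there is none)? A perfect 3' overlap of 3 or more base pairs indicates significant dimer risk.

Last 8 bases (5'→3') — forward …GAATTCTG, reverse …CCCACAGA.
Reverse complement of the reverse primer's last 8 bases: TCTGTGGG; its first k bases are the reverse complement of the reverse primer's last k bases, so a perfect k-base overlap needs the forward primer's last k bases to equal them.
Comparing (forward last k vs required): k=1: G vs T ✗; k=2: TG vs TC ✗; k=3: CTG vs TCT ✗; k=4: TCTG vs TCTG ✓; k=5: TTCTG vs TCTGT ✗; k=6: ATTCTG vs TCTGTG ✗; k=7: AATTCTG vs TCTGTGG ✗; k=8: GAATTCTG vs TCTGTGGG ✗.
Only k = 4 is perfect, so the longest perfect 3' overlap is 4.

Longest perfect overlap: 4 complementary base pairs; significant dimer risk (threshold 3).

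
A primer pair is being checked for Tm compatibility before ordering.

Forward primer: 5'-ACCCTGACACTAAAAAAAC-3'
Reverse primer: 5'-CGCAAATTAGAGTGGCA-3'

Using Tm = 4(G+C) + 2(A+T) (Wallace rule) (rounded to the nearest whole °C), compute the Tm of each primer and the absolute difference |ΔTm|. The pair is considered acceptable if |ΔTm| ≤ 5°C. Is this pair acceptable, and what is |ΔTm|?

Forward: A=10 T=2 G=1 C=6 → Tm = 2·12 + 4·7 = 52°C.
Reverse: A=6 T=3 G=5 C=3 → Tm = 2·9 + 4·8 = 50°C.
|ΔTm| = |52 − 50| = 2°C, ≤ 5°C.

|ΔTm| = 2°C; the pair is acceptable.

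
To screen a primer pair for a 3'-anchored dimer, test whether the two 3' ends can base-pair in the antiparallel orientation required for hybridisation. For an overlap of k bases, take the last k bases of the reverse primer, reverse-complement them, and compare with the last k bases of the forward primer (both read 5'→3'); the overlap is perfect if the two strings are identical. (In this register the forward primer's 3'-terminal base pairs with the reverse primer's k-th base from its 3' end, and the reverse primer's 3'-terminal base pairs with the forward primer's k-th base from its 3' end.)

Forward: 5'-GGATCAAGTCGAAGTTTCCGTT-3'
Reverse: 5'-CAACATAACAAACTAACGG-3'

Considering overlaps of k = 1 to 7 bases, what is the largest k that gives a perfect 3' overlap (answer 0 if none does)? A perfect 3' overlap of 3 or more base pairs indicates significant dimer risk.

Longest perfect overlap: 5 complementary base pairs; significant dimer risk (threshold 3).

Last 7 bases (5'→3') — forward …TTCCGTT, reverse …CTAACGG.
Reverse complement of the reverse primer's last 7 bases: CCGTTAG; its first k bases are the reverse complement of the reverse primer's last k bases, so a perfect k-base overlap needs the forward primer's last k bases to equal them.
Comparing (forward last k vs required): k=1: T vs C ✗; k=2: TT vs CC ✗; k=3: GTT vs CCG ✗; k=4: CGTT vs CCGT ✗; k=5: CCGTT vs CCGTT ✓; k=6: TCCGTT vs CCGTTA ✗; k=7: TTCCGTT vs CCGTTAG ✗.
Only k = 5 is perfect, so the longest perfect 3' overlap is 5.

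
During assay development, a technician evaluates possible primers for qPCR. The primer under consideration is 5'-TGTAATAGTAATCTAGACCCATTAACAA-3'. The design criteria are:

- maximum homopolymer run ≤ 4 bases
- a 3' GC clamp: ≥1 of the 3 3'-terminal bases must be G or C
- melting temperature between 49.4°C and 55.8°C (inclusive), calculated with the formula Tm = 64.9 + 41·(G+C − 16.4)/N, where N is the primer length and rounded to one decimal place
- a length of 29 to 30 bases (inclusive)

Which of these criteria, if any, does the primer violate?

Base counts: A=12, T=8, G=3, C=5 (length 28).
homopolymer run: longest run = 3 ✓
GC clamp: 3' end CAA has 1 G/C ✓
Tm: Tm = 64.9 + 41·(8 − 16.4)/28 = 52.6°C ✓
length: length 28, outside 29–30 ✗

Fails: length.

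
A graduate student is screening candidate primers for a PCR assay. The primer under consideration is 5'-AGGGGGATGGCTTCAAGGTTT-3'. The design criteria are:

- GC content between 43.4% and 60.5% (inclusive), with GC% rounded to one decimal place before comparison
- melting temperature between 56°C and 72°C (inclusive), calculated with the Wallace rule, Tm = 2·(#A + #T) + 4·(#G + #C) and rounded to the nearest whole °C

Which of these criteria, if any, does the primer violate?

Base counts: A=4, T=6, G=9, C=2 (length 21).
GC content: GC 11/21 = 52.4% ✓
Tm: Tm = 2·10 + 4·11 = 64°C ✓

Meets all criteria.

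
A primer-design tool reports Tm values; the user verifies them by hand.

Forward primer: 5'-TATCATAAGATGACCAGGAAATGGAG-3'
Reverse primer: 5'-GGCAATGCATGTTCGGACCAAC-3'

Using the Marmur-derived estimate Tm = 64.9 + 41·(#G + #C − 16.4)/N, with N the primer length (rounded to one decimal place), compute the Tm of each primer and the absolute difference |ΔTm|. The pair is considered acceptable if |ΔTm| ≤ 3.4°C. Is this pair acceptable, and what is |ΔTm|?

Forward: G+C = 10, N = 26 → Tm = 64.9 + 41·(10 − 16.4)/26 = 54.8°C.
Reverse: G+C = 12, N = 22 → Tm = 64.9 + 41·(12 − 16.4)/22 = 56.7°C.
|ΔTm| = |54.8 − 56.7| = 1.9°C, ≤ 3.4°C.

|ΔTm| = 1.9°C; the pair is acceptable.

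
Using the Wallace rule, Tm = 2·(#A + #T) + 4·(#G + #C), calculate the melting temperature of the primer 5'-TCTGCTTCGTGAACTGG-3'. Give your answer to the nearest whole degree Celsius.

52°C

Base counts: A=2, T=6, G=5, C=4 (length 17).
Tm = 2·(2+6) + 4·(5+4) = 2·8 + 4·9 = 16 + 36 = 52°C.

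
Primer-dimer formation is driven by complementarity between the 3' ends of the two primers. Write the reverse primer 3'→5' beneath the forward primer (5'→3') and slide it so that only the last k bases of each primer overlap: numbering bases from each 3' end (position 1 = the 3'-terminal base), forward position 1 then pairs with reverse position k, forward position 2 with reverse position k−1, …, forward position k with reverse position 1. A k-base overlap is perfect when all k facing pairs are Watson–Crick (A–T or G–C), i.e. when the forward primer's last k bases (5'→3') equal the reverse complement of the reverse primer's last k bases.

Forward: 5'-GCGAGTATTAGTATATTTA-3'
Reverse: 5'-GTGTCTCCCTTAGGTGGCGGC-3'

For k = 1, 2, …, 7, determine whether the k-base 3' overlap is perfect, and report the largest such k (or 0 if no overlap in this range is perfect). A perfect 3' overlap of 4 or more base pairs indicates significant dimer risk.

Longest perfect overlap: 0 complementary base pairs; below the dimer-risk threshold (threshold 4).

Last 7 bases (5'→3') — forward …ATATTTA, reverse …TGGCGGC.
Reverse complement of the reverse primer's last 7 bases: GCCGCCA; its first k bases are the reverse complement of the reverse primer's last k bases, so a perfect k-base overlap needs the forward primer's last k bases to equal them.
Comparing (forward last k vs required): k=1: A vs G ✗; k=2: TA vs GC ✗; k=3: TTA vs GCC ✗; k=4: TTTA vs GCCG ✗; k=5: ATTTA vs GCCGC ✗; k=6: TATTTA vs GCCGCC ✗; k=7: ATATTTA vs GCCGCCA ✗.
No overlap length from 1 to 7 is perfect, so the longest perfect 3' overlap is 0.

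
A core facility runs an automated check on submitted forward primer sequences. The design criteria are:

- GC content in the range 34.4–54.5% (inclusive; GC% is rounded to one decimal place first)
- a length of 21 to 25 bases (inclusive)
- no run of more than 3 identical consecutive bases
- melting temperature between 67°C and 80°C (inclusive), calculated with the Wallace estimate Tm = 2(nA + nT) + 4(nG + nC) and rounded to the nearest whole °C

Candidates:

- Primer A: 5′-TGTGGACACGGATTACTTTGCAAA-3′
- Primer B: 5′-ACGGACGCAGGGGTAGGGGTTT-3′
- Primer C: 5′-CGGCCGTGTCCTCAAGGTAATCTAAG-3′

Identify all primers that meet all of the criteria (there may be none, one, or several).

Primer A (24 nt, A=7 T=7 G=6 C=4): GC 10/24 = 41.7% ✓; length 24 ✓; longest run = 3 ✓; Tm = 2·14 + 4·10 = 68°C ✓ — passes.
Primer B (22 nt, A=4 T=4 G=11 C=3): GC 14/22 = 63.6%, outside 34.4–54.5% ✗; length 22 ✓; longest run = 4, exceeds 3 ✗; Tm = 2·8 + 4·14 = 72°C ✓ — fails.
Primer C (26 nt, A=6 T=6 G=7 C=7): GC 14/26 = 53.8% ✓; length 26, outside 21–25 ✗; longest run = 2 ✓; Tm = 2·12 + 4·14 = 80°C ✓ — fails.

Primer A only.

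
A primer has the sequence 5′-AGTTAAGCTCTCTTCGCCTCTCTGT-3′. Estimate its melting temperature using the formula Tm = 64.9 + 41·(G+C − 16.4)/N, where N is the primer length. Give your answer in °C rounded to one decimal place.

Base counts: A=3, T=10, G=4, C=8; G+C = 12, N = 25.
Tm = 64.9 + 41·(12 − 16.4)/25 = 64.9 + -180.40/25 = 57.7°C.

57.7°C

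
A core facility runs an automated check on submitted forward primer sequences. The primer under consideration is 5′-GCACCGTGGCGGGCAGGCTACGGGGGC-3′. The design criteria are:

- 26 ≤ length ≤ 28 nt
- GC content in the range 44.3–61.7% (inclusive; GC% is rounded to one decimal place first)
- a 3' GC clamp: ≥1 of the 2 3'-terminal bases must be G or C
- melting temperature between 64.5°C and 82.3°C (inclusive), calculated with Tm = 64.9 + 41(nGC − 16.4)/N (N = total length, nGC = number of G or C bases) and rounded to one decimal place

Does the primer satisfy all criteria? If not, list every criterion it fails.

Fails: GC content.

Base counts: A=3, T=2, G=14, C=8 (length 27).
length: length 27 ✓
GC content: GC 22/27 = 81.5%, outside 44.3–61.7% ✗
GC clamp: 3' end GC has 2 G/C ✓
Tm: Tm = 64.9 + 41·(22 − 16.4)/27 = 73.4°C ✓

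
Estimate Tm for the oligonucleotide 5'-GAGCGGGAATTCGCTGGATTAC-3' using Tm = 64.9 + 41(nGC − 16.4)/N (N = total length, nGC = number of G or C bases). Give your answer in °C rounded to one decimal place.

56.7°C

Base counts: A=5, T=5, G=8, C=4; G+C = 12, N = 22.
Tm = 64.9 + 41·(12 − 16.4)/22 = 64.9 + -180.40/22 = 56.7°C.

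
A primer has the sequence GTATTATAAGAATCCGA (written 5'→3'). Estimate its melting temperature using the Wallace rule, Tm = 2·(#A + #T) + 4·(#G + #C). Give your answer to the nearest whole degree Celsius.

Base counts: A=7, T=5, G=3, C=2 (length 17).
Tm = 2·(7+5) + 4·(3+2) = 2·12 + 4·5 = 24 + 20 = 44°C.

44°C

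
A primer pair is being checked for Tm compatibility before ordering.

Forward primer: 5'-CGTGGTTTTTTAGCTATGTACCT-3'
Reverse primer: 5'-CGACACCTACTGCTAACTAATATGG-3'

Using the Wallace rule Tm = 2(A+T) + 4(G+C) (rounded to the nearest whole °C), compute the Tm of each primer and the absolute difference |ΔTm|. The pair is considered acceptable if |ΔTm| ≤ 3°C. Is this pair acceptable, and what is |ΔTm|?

Forward: A=3 T=11 G=5 C=4 → Tm = 2·14 + 4·9 = 64°C.
Reverse: A=8 T=6 G=4 C=7 → Tm = 2·14 + 4·11 = 72°C.
|ΔTm| = |64 − 72| = 8°C, > 3°C.

|ΔTm| = 8°C; the pair is not acceptable.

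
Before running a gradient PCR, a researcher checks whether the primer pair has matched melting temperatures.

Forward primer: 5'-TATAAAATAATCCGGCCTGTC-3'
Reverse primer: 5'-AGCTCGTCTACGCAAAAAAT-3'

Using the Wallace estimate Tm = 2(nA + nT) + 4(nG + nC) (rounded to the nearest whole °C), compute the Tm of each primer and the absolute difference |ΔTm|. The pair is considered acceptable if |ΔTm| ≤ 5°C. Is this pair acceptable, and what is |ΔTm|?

Forward: A=7 T=6 G=3 C=5 → Tm = 2·13 + 4·8 = 58°C.
Reverse: A=8 T=4 G=3 C=5 → Tm = 2·12 + 4·8 = 56°C.
|ΔTm| = |58 − 56| = 2°C, ≤ 5°C.

|ΔTm| = 2°C; the pair is acceptable.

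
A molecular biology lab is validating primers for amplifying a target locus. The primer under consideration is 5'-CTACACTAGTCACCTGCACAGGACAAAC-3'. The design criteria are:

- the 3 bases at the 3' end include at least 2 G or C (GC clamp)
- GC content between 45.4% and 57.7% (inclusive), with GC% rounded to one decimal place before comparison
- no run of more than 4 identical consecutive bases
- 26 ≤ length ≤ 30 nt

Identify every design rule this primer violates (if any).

Base counts: A=10, T=4, G=4, C=10 (length 28).
GC clamp: 3' end AAC has 1 G/C, need ≥2 ✗
GC content: GC 14/28 = 50.0% ✓
homopolymer run: longest run = 3 ✓
length: length 28 ✓

Fails: GC clamp.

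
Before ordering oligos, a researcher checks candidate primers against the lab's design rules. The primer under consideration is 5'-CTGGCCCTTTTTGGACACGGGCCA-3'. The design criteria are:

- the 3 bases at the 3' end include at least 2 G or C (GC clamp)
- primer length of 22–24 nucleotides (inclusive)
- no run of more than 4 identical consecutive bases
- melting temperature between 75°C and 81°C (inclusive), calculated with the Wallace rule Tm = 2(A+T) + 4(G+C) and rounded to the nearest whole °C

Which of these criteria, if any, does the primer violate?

Base counts: A=3, T=6, G=7, C=8 (length 24).
GC clamp: 3' end CCA has 2 G/C ✓
length: length 24 ✓
homopolymer run: longest run = 5, exceeds 4 ✗
Tm: Tm = 2·9 + 4·15 = 78°C ✓

Fails: homopolymer run.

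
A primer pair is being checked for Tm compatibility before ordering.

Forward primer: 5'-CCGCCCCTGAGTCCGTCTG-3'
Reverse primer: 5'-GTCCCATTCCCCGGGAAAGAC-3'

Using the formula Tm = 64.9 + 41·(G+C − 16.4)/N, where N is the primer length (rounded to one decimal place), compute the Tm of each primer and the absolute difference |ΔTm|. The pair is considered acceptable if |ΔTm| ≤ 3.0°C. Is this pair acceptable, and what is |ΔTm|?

Forward: G+C = 14, N = 19 → Tm = 64.9 + 41·(14 − 16.4)/19 = 59.7°C.
Reverse: G+C = 13, N = 21 → Tm = 64.9 + 41·(13 − 16.4)/21 = 58.3°C.
|ΔTm| = |59.7 − 58.3| = 1.4°C, ≤ 3.0°C.

|ΔTm| = 1.4°C; the pair is acceptable.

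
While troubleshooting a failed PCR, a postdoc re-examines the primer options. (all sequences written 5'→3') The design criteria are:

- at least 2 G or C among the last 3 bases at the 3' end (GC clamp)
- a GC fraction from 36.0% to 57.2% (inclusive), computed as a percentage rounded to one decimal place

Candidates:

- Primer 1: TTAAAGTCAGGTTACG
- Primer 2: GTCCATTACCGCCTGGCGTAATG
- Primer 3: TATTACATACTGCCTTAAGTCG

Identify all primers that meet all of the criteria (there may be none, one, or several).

Primer 1 and Primer 3.

Primer 1 (16 nt, A=5 T=5 G=4 C=2): 3' end ACG has 2 G/C ✓; GC 6/16 = 37.5% ✓ — passes.
Primer 2 (23 nt, A=4 T=6 G=6 C=7): 3' end ATG has 1 G/C, need ≥2 ✗; GC 13/23 = 56.5% ✓ — fails.
Primer 3 (22 nt, A=6 T=8 G=3 C=5): 3' end TCG has 2 G/C ✓; GC 8/22 = 36.4% ✓ — passes.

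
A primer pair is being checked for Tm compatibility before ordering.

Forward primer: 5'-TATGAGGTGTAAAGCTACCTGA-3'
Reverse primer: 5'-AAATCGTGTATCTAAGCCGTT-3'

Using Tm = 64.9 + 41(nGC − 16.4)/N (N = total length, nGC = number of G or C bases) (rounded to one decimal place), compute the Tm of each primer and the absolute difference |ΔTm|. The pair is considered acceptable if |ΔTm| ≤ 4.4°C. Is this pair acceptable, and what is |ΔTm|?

|ΔTm| = 2.6°C; the pair is acceptable.

Forward: G+C = 9, N = 22 → Tm = 64.9 + 41·(9 − 16.4)/22 = 51.1°C.
Reverse: G+C = 8, N = 21 → Tm = 64.9 + 41·(8 − 16.4)/21 = 48.5°C.
|ΔTm| = |51.1 − 48.5| = 2.6°C, ≤ 4.4°C.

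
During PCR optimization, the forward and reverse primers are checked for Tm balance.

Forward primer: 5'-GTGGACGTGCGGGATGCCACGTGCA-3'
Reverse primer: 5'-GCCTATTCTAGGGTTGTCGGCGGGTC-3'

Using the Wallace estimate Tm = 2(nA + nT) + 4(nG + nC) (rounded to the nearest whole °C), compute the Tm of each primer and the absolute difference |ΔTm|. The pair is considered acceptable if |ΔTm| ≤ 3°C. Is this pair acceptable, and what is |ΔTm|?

|ΔTm| = 0°C; the pair is acceptable.

Forward: A=4 T=4 G=11 C=6 → Tm = 2·8 + 4·17 = 84°C.
Reverse: A=2 T=8 G=10 C=6 → Tm = 2·10 + 4·16 = 84°C.
|ΔTm| = |84 − 84| = 0°C, ≤ 3°C.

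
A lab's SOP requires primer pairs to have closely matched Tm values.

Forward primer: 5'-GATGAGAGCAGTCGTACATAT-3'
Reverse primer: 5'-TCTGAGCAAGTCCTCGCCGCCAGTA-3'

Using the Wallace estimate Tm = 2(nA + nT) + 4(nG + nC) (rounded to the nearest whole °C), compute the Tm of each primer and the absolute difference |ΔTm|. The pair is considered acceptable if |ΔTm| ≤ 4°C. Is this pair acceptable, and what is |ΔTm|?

|ΔTm| = 20°C; the pair is not acceptable.

Forward: A=7 T=5 G=6 C=3 → Tm = 2·12 + 4·9 = 60°C.
Reverse: A=5 T=5 G=6 C=9 → Tm = 2·10 + 4·15 = 80°C.
|ΔTm| = |60 − 80| = 20°C, > 4°C.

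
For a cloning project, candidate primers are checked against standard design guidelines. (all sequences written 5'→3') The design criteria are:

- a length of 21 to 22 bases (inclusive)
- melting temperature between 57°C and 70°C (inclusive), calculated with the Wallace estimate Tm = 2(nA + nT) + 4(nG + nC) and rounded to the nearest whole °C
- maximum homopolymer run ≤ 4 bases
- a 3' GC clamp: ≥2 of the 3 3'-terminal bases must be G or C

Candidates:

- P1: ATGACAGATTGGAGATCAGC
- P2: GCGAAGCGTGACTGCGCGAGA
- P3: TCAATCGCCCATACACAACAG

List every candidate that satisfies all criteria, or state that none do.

P3 only.

P1 (20 nt, A=7 T=4 G=6 C=3): length 20, outside 21–22 ✗; Tm = 2·11 + 4·9 = 58°C ✓; longest run = 2 ✓; 3' end AGC has 2 G/C ✓ — fails.
P2 (21 nt, A=5 T=2 G=9 C=5): length 21 ✓; Tm = 2·7 + 4·14 = 70°C ✓; longest run = 2 ✓; 3' end AGA has 1 G/C, need ≥2 ✗ — fails.
P3 (21 nt, A=8 T=3 G=2 C=8): length 21 ✓; Tm = 2·11 + 4·10 = 62°C ✓; longest run = 3 ✓; 3' end CAG has 2 G/C ✓ — passes.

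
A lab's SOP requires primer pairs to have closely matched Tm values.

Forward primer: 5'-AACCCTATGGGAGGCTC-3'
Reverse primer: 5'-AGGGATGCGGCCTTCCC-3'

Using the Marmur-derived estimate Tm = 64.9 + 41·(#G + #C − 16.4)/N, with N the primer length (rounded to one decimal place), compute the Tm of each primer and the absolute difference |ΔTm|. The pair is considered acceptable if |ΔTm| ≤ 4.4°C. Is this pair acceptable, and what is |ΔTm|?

|ΔTm| = 4.8°C; the pair is not acceptable.

Forward: G+C = 10, N = 17 → Tm = 64.9 + 41·(10 − 16.4)/17 = 49.5°C.
Reverse: G+C = 12, N = 17 → Tm = 64.9 + 41·(12 − 16.4)/17 = 54.3°C.
|ΔTm| = |49.5 − 54.3| = 4.8°C, > 4.4°C.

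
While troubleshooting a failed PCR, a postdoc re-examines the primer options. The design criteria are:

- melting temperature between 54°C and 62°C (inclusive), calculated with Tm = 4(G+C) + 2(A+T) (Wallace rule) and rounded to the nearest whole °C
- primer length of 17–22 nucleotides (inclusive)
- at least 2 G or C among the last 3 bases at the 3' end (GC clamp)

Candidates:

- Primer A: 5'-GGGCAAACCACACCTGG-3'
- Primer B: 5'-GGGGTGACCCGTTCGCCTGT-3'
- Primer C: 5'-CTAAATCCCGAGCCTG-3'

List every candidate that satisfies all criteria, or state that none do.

Primer A (17 nt, A=5 T=1 G=5 C=6): Tm = 2·6 + 4·11 = 56°C ✓; length 17 ✓; 3' end TGG has 2 G/C ✓ — passes.
Primer B (20 nt, A=1 T=5 G=8 C=6): Tm = 2·6 + 4·14 = 68°C, outside 54–62°C ✗; length 20 ✓; 3' end TGT has 1 G/C, need ≥2 ✗ — fails.
Primer C (16 nt, A=4 T=3 G=3 C=6): Tm = 2·7 + 4·9 = 50°C, outside 54–62°C ✗; length 16, outside 17–22 ✗; 3' end CTG has 2 G/C ✓ — fails.

Primer A only.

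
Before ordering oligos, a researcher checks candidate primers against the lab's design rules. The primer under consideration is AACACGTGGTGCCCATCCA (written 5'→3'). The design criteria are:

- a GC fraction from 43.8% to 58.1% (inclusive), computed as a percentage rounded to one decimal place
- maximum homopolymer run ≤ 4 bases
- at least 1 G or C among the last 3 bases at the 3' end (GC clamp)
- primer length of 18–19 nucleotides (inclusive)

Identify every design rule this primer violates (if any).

Meets all criteria.

Base counts: A=5, T=3, G=4, C=7 (length 19).
GC content: GC 11/19 = 57.9% ✓
homopolymer run: longest run = 3 ✓
GC clamp: 3' end CCA has 2 G/C ✓
length: length 19 ✓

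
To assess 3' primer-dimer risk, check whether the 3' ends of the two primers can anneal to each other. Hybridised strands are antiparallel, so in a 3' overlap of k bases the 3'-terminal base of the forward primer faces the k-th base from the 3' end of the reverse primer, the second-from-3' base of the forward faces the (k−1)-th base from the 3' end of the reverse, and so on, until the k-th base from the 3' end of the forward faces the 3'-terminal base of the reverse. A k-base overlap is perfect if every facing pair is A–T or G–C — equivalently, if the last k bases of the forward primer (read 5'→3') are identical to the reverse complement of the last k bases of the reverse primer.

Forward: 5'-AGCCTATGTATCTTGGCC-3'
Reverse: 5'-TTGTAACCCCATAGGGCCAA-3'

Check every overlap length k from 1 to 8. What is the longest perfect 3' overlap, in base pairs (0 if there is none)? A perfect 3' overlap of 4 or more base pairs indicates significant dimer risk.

Longest perfect overlap: 6 complementary base pairs; significant dimer risk (threshold 4).

Last 8 bases (5'→3') — forward …TCTTGGCC, reverse …AGGGCCAA.
Reverse complement of the reverse primer's last 8 bases: TTGGCCCT; its first k bases are the reverse complement of the reverse primer's last k bases, so a perfect k-base overlap needs the forward primer's last k bases to equal them.
Comparing (forward last k vs required): k=1: C vs T ✗; k=2: CC vs TT ✗; k=3: GCC vs TTG ✗; k=4: GGCC vs TTGG ✗; k=5: TGGCC vs TTGGC ✗; k=6: TTGGCC vs TTGGCC ✓; k=7: CTTGGCC vs TTGGCCC ✗; k=8: TCTTGGCC vs TTGGCCCT ✗.
Only k = 6 is perfect, so the longest perfect 3' overlap is 6.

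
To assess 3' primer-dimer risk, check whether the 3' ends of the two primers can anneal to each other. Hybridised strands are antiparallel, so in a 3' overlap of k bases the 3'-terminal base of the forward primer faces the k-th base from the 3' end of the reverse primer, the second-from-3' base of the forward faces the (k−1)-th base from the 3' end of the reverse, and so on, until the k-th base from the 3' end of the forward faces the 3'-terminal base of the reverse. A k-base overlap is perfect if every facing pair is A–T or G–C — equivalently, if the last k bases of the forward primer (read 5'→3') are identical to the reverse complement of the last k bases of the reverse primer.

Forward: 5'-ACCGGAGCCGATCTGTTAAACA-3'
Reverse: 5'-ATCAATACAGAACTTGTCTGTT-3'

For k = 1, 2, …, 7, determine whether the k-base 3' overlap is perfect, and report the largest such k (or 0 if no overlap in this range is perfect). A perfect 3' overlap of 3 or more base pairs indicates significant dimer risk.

Last 7 bases (5'→3') — forward …TTAAACA, reverse …GTCTGTT.
Reverse complement of the reverse primer's last 7 bases: AACAGAC; its first k bases are the reverse complement of the reverse primer's last k bases, so a perfect k-base overlap needs the forward primer's last k bases to equal them.
Comparing (forward last k vs required): k=1: A vs A ✓; k=2: CA vs AA ✗; k=3: ACA vs AAC ✗; k=4: AACA vs AACA ✓; k=5: AAACA vs AACAG ✗; k=6: TAAACA vs AACAGA ✗; k=7: TTAAACA vs AACAGAC ✗.
Perfect overlaps at k = 1, 4; the largest is 4.

Longest perfect overlap: 4 complementary base pairs; significant dimer risk (threshold 3).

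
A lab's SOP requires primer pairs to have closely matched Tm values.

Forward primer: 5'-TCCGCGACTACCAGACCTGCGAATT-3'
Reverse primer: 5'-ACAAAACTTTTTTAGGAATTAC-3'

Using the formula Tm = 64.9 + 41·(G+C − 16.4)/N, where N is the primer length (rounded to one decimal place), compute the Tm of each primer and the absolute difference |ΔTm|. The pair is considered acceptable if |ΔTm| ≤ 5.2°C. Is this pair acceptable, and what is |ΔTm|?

|ΔTm| = 17.3°C; the pair is not acceptable.

Forward: G+C = 14, N = 25 → Tm = 64.9 + 41·(14 − 16.4)/25 = 61.0°C.
Reverse: G+C = 5, N = 22 → Tm = 64.9 + 41·(5 − 16.4)/22 = 43.7°C.
|ΔTm| = |61.0 − 43.7| = 17.3°C, > 5.2°C.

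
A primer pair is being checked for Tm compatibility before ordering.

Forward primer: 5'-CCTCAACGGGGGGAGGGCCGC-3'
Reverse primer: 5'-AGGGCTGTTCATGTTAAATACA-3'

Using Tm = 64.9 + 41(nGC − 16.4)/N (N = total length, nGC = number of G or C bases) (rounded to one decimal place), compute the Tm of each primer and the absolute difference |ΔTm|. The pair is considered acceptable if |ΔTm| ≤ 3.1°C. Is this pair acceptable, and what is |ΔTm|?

|ΔTm| = 16.9°C; the pair is not acceptable.

Forward: G+C = 17, N = 21 → Tm = 64.9 + 41·(17 − 16.4)/21 = 66.1°C.
Reverse: G+C = 8, N = 22 → Tm = 64.9 + 41·(8 − 16.4)/22 = 49.2°C.
|ΔTm| = |66.1 − 49.2| = 16.9°C, > 3.1°C.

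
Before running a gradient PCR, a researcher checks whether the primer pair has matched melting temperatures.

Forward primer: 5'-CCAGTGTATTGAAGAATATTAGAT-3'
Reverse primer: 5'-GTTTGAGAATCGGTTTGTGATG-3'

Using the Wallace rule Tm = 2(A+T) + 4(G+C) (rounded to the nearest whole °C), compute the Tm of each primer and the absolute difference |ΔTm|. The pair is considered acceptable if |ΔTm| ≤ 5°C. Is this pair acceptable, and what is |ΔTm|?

Forward: A=9 T=8 G=5 C=2 → Tm = 2·17 + 4·7 = 62°C.
Reverse: A=4 T=9 G=8 C=1 → Tm = 2·13 + 4·9 = 62°C.
|ΔTm| = |62 − 62| = 0°C, ≤ 5°C.

|ΔTm| = 0°C; the pair is acceptable.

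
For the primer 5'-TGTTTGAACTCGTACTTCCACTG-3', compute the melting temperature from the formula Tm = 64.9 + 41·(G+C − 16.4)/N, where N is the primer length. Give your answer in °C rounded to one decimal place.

Base counts: A=4, T=9, G=4, C=6; G+C = 10, N = 23.
Tm = 64.9 + 41·(10 − 16.4)/23 = 64.9 + -262.40/23 = 53.5°C.

53.5°C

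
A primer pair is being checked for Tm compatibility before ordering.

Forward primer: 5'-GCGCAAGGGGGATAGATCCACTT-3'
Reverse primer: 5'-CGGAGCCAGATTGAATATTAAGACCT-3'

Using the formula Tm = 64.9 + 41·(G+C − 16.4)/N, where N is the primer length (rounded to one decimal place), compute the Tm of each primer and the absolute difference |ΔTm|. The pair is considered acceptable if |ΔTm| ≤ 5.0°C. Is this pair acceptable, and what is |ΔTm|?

|ΔTm| = 2.4°C; the pair is acceptable.

Forward: G+C = 13, N = 23 → Tm = 64.9 + 41·(13 − 16.4)/23 = 58.8°C.
Reverse: G+C = 11, N = 26 → Tm = 64.9 + 41·(11 − 16.4)/26 = 56.4°C.
|ΔTm| = |58.8 − 56.4| = 2.4°C, ≤ 5.0°C.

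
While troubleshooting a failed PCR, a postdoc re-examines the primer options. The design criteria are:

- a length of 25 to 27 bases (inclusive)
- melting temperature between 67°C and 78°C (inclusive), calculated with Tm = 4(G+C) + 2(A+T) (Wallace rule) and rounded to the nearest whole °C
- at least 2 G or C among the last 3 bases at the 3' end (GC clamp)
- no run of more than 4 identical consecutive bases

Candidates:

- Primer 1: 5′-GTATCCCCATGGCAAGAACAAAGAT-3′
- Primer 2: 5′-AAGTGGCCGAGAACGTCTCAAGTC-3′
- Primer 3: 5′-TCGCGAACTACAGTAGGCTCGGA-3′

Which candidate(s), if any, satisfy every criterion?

Primer 1 (25 nt, A=10 T=4 G=5 C=6): length 25 ✓; Tm = 2·14 + 4·11 = 72°C ✓; 3' end GAT has 1 G/C, need ≥2 ✗; longest run = 4 ✓ — fails.
Primer 2 (24 nt, A=7 T=4 G=7 C=6): length 24, outside 25–27 ✗; Tm = 2·11 + 4·13 = 74°C ✓; 3' end GTC has 2 G/C ✓; longest run = 2 ✓ — fails.
Primer 3 (23 nt, A=6 T=4 G=7 C=6): length 23, outside 25–27 ✗; Tm = 2·10 + 4·13 = 72°C ✓; 3' end GGA has 2 G/C ✓; longest run = 2 ✓ — fails.

None of the candidates satisfy all criteria.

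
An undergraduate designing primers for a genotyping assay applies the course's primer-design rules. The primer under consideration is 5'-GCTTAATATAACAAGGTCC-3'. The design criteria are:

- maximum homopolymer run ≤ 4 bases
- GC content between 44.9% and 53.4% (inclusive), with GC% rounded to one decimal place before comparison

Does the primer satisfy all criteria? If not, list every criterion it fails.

Base counts: A=7, T=5, G=3, C=4 (length 19).
homopolymer run: longest run = 2 ✓
GC content: GC 7/19 = 36.8%, outside 44.9–53.4% ✗

Fails: GC content.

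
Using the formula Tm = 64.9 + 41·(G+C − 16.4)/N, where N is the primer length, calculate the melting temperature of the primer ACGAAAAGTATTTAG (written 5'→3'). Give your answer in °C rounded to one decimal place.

Base counts: A=7, T=4, G=3, C=1; G+C = 4, N = 15.
Tm = 64.9 + 41·(4 − 16.4)/15 = 64.9 + -508.40/15 = 31.0°C.

31.0°C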